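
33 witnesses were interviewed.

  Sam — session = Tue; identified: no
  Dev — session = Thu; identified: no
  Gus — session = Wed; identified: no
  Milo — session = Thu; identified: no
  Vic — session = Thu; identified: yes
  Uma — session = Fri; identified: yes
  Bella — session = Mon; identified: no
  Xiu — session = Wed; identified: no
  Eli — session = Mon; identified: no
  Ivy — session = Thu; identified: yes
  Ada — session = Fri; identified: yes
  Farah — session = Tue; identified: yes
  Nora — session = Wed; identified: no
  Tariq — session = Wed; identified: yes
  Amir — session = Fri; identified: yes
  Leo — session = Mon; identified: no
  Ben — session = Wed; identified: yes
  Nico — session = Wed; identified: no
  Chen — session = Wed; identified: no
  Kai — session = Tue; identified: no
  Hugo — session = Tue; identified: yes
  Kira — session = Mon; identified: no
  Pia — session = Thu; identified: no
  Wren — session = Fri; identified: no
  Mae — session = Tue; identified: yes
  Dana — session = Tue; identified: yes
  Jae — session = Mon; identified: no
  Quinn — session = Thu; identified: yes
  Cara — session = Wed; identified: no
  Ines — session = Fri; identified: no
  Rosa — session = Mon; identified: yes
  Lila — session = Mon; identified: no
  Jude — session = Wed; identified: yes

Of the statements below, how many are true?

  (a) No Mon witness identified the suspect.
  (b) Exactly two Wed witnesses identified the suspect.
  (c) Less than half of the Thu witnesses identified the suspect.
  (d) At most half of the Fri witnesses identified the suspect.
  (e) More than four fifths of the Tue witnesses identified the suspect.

0

(a) Mon: |A| = 7, |A ∩ B| = 1; needs A ∩ B = ∅ (|A ∩ B| = 0) — false.
(b) Wed: |A| = 9, |A ∩ B| = 3; needs |A ∩ B| = 2 — false.
(c) Thu: |A| = 6, |A ∩ B| = 3; needs |A ∩ B| < |A ∖ B| — false.
(d) Fri: |A| = 5, |A ∩ B| = 3; needs |A ∩ B| ≤ |A ∖ B| — false.
(e) Tue: |A| = 6, |A ∩ B| = 4; needs |A ∩ B| / |A| > 4/5 — false.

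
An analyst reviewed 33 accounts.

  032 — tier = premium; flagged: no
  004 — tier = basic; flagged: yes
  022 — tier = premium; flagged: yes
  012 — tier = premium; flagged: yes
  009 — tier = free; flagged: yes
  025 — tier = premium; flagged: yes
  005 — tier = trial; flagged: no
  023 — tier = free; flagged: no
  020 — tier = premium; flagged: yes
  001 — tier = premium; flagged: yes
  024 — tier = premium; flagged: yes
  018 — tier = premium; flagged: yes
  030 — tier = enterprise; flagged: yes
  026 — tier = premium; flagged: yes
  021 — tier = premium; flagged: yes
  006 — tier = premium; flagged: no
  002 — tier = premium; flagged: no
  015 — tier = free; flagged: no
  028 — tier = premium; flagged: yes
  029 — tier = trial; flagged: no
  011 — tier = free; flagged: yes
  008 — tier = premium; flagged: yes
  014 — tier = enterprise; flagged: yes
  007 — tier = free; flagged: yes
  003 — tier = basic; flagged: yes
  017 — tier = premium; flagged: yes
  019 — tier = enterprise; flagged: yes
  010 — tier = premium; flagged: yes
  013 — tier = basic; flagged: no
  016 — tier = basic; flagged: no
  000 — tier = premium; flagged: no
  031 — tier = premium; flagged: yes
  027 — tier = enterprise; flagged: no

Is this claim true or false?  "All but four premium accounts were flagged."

True

Truth condition: |A ∖ B| = 4.
|A| = 18, |A ∩ B| = 14, |A ∖ B| = 4.
|A ∖ B| = 4, so the statement is true.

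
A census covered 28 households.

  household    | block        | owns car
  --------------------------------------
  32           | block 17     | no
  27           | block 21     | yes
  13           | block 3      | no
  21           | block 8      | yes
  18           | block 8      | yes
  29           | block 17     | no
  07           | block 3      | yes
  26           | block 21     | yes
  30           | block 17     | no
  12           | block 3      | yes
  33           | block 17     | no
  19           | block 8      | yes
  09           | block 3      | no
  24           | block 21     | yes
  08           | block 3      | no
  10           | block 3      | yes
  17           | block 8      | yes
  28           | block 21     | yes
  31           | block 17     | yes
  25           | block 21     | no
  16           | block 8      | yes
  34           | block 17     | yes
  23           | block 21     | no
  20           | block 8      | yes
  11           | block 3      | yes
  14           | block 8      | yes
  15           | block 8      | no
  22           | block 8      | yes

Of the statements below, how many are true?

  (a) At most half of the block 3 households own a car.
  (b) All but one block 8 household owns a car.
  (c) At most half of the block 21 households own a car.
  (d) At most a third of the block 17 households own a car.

(a) block 3: |A| = 7, |A ∩ B| = 4; needs |A ∩ B| ≤ |A ∖ B| — false.
(b) block 8: |A| = 9, |A ∩ B| = 8; needs |A ∖ B| = 1 — true.
(c) block 21: |A| = 6, |A ∩ B| = 4; needs |A ∩ B| ≤ |A ∖ B| — false.
(d) block 17: |A| = 6, |A ∩ B| = 2; needs |A ∩ B| / |A| ≤ 1/3 — true.

2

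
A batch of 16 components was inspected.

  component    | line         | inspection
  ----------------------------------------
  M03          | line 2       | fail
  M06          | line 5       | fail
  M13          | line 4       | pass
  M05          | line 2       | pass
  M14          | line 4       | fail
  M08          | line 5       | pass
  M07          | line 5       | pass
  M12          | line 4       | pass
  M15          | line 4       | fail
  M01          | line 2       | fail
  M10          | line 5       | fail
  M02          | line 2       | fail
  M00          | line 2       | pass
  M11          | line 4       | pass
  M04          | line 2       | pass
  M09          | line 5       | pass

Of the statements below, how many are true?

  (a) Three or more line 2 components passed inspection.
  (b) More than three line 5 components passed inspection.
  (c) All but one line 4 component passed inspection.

1

(a) line 2: |A| = 6, |A ∩ B| = 3; needs |A ∩ B| ≥ 3 — true.
(b) line 5: |A| = 5, |A ∩ B| = 3; needs |A ∩ B| > 3 — false.
(c) line 4: |A| = 5, |A ∩ B| = 3; needs |A ∖ B| = 1 — false.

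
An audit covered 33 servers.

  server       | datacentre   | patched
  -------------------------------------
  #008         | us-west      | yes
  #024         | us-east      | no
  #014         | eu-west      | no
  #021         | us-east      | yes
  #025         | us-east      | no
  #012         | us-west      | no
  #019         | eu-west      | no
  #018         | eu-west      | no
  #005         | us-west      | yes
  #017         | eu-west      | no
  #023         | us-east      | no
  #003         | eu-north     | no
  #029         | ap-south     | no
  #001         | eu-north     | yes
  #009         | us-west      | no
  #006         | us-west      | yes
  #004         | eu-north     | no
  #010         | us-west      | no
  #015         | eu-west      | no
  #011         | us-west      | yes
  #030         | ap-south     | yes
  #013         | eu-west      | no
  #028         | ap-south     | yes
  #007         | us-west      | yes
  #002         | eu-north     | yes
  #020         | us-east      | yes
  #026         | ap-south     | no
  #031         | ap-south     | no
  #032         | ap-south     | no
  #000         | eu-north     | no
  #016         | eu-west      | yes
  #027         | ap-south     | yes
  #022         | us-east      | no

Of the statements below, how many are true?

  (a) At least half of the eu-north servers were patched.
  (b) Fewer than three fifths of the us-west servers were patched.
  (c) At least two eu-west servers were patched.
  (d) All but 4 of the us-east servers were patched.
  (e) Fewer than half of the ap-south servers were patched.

(a) eu-north: |A| = 5, |A ∩ B| = 2; needs |A ∩ B| ≥ |A ∖ B| — false.
(b) us-west: |A| = 8, |A ∩ B| = 5; needs |A ∩ B| / |A| < 3/5 — false.
(c) eu-west: |A| = 7, |A ∩ B| = 1; needs |A ∩ B| ≥ 2 — false.
(d) us-east: |A| = 6, |A ∩ B| = 2; needs |A ∖ B| = 4 — true.
(e) ap-south: |A| = 7, |A ∩ B| = 3; needs |A ∩ B| < |A ∖ B| — true.

2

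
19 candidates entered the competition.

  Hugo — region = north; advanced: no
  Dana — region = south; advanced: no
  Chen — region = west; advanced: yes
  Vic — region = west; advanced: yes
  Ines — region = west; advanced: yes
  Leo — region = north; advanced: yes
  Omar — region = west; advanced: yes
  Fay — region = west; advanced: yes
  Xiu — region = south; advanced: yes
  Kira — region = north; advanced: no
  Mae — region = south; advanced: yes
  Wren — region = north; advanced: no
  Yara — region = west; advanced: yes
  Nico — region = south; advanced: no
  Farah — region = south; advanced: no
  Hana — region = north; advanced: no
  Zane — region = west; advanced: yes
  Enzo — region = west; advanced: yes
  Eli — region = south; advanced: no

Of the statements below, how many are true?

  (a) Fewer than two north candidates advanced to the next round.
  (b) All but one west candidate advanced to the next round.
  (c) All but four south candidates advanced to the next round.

2

(a) north: |A| = 5, |A ∩ B| = 1; needs |A ∩ B| < 2 — true.
(b) west: |A| = 8, |A ∩ B| = 8; needs |A ∖ B| = 1 — false.
(c) south: |A| = 6, |A ∩ B| = 2; needs |A ∖ B| = 4 — true.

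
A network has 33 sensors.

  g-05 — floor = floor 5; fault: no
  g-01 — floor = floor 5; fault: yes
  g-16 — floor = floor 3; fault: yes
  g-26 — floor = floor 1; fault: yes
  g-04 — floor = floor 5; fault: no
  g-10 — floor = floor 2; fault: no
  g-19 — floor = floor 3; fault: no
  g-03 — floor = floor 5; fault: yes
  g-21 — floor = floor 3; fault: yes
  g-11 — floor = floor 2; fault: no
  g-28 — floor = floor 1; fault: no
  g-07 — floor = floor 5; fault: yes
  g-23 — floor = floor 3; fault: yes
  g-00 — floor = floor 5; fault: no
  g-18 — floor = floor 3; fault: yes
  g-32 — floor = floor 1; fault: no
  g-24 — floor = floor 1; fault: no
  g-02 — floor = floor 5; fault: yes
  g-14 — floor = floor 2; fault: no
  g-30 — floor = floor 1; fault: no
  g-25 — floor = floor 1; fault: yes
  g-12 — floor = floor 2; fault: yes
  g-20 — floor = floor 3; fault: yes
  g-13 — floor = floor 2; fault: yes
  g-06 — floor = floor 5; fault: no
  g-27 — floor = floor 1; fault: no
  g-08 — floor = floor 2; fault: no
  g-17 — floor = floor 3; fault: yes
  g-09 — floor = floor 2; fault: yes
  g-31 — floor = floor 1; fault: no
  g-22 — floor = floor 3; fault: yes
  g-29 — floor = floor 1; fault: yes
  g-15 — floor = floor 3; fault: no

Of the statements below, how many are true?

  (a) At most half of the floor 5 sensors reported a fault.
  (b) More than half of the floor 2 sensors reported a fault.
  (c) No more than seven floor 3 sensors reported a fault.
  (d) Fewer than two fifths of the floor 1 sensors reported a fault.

(a) floor 5: |A| = 8, |A ∩ B| = 4; needs |A ∩ B| ≤ |A ∖ B| — true.
(b) floor 2: |A| = 7, |A ∩ B| = 3; needs |A ∩ B| > |A ∖ B| — false.
(c) floor 3: |A| = 9, |A ∩ B| = 7; needs |A ∩ B| ≤ 7 — true.
(d) floor 1: |A| = 9, |A ∩ B| = 3; needs |A ∩ B| / |A| < 2/5 — true.

3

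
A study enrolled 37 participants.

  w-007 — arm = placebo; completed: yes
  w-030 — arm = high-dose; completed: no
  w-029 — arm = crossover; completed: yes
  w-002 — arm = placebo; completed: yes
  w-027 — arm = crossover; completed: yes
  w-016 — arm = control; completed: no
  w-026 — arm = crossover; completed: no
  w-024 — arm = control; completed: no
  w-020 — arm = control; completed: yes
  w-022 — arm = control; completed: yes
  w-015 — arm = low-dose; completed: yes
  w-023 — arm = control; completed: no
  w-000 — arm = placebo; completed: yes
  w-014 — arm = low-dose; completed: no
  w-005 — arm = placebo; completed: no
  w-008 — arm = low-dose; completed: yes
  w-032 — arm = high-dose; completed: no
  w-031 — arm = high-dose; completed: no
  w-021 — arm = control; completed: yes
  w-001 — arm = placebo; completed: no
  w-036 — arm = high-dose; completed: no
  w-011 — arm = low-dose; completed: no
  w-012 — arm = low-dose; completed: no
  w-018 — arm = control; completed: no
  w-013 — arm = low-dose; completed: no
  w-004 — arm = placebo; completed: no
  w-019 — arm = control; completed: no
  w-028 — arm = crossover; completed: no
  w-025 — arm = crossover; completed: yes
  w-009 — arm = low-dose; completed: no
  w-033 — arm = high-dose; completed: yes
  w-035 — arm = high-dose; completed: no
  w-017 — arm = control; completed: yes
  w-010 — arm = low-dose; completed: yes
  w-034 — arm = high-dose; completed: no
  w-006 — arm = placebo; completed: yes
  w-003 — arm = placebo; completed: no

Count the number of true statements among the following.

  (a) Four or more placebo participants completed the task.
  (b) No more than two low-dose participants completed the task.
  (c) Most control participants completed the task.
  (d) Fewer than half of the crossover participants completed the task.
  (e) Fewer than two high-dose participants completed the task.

(a) placebo: |A| = 8, |A ∩ B| = 4; needs |A ∩ B| ≥ 4 — true.
(b) low-dose: |A| = 8, |A ∩ B| = 3; needs |A ∩ B| ≤ 2 — false.
(c) control: |A| = 9, |A ∩ B| = 4; needs |A ∩ B| > |A ∖ B| — false.
(d) crossover: |A| = 5, |A ∩ B| = 3; needs |A ∩ B| < |A ∖ B| — false.
(e) high-dose: |A| = 7, |A ∩ B| = 1; needs |A ∩ B| < 2 — true.

2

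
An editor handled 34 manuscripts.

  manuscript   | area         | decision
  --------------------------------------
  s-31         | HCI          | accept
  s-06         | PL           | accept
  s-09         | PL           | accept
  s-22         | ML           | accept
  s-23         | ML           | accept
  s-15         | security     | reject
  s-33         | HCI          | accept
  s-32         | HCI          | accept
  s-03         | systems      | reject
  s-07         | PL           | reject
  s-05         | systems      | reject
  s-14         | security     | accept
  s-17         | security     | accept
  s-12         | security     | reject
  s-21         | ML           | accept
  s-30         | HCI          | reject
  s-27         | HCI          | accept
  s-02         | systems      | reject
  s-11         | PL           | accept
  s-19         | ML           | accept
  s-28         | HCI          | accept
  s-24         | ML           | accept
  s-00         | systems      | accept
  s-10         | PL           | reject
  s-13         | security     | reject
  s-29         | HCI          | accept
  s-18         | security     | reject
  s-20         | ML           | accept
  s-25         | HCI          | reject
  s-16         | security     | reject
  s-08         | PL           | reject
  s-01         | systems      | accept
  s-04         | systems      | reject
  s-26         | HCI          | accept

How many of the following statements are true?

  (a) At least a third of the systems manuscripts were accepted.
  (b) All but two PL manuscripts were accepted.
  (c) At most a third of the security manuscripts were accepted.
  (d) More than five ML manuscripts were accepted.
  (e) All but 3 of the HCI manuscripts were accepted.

3

(a) systems: |A| = 6, |A ∩ B| = 2; needs |A ∩ B| / |A| ≥ 1/3 — true.
(b) PL: |A| = 6, |A ∩ B| = 3; needs |A ∖ B| = 2 — false.
(c) security: |A| = 7, |A ∩ B| = 2; needs |A ∩ B| / |A| ≤ 1/3 — true.
(d) ML: |A| = 6, |A ∩ B| = 6; needs |A ∩ B| > 5 — true.
(e) HCI: |A| = 9, |A ∩ B| = 7; needs |A ∖ B| = 3 — false.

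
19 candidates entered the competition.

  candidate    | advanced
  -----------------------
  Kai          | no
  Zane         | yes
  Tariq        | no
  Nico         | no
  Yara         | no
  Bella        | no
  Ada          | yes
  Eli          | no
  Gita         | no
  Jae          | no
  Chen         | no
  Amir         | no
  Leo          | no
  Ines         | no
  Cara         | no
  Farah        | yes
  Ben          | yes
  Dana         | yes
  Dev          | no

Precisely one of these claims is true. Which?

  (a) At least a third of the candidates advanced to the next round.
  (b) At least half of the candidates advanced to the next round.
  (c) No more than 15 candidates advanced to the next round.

|A| = 19, |A ∩ B| = 5, |A ∖ B| = 14.
(a) requires |A ∩ B| / |A| ≥ 1/3: false.
(b) requires |A ∩ B| ≥ |A ∖ B|: false.
(c) requires |A ∩ B| ≤ 15: true.

(c)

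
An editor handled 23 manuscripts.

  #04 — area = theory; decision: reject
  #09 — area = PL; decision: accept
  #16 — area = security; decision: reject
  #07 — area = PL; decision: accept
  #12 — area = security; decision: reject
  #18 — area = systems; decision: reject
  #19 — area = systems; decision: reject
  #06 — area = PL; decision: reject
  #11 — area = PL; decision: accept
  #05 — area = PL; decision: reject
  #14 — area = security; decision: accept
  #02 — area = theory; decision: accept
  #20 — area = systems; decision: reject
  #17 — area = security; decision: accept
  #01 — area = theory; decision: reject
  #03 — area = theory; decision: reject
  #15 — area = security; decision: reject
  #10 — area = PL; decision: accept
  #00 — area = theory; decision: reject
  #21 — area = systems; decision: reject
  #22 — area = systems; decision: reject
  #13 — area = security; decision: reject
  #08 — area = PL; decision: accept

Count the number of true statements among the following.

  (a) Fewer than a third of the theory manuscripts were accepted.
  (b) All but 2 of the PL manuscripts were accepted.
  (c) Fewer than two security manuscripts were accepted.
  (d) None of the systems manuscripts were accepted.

(a) theory: |A| = 5, |A ∩ B| = 1; needs |A ∩ B| / |A| < 1/3 — true.
(b) PL: |A| = 7, |A ∩ B| = 5; needs |A ∖ B| = 2 — true.
(c) security: |A| = 6, |A ∩ B| = 2; needs |A ∩ B| < 2 — false.
(d) systems: |A| = 5, |A ∩ B| = 0; needs A ∩ B = ∅ (|A ∩ B| = 0) — true.

3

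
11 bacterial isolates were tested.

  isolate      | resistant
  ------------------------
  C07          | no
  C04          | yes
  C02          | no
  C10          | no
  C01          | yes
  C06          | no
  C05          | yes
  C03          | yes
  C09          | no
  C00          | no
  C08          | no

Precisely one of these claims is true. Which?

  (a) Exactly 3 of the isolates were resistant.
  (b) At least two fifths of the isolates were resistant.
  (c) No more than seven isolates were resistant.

|A| = 11, |A ∩ B| = 4, |A ∖ B| = 7.
(a) requires |A ∩ B| = 3: false.
(b) requires |A ∩ B| / |A| ≥ 2/5: false.
(c) requires |A ∩ B| ≤ 7: true.

(c)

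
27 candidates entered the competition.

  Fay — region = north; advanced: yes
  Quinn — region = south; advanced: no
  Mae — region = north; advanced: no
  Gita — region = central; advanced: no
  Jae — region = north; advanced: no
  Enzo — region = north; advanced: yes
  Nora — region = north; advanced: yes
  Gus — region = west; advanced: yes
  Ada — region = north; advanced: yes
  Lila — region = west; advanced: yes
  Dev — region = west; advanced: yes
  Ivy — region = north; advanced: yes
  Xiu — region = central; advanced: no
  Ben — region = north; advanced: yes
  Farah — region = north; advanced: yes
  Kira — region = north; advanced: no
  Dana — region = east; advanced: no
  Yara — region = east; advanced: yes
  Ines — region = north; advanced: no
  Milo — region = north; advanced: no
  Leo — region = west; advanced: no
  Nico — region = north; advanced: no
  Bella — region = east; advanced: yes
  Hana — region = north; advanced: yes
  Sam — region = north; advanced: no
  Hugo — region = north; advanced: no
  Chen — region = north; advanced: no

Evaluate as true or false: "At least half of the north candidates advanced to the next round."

False

The determiner here denotes the relation: |A ∩ B| ≥ |A ∖ B|.
|A| = 17, |A ∩ B| = 8, |A ∖ B| = 9.
8 < 9, so the statement is false.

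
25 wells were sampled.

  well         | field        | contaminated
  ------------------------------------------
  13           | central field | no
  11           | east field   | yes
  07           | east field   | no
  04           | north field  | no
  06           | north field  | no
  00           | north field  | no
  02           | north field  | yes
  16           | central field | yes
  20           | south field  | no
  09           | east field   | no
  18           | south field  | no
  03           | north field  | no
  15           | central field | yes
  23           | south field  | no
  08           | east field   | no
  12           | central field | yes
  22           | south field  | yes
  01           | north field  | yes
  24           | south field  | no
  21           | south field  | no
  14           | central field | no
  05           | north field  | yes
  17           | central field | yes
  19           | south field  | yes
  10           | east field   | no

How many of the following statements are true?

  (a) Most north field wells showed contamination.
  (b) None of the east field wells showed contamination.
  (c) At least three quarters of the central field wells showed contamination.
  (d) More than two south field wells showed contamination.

0

(a) north field: |A| = 7, |A ∩ B| = 3; needs |A ∩ B| > |A ∖ B| — false.
(b) east field: |A| = 5, |A ∩ B| = 1; needs A ∩ B = ∅ (|A ∩ B| = 0) — false.
(c) central field: |A| = 6, |A ∩ B| = 4; needs |A ∩ B| / |A| ≥ 3/4 — false.
(d) south field: |A| = 7, |A ∩ B| = 2; needs |A ∩ B| > 2 — false.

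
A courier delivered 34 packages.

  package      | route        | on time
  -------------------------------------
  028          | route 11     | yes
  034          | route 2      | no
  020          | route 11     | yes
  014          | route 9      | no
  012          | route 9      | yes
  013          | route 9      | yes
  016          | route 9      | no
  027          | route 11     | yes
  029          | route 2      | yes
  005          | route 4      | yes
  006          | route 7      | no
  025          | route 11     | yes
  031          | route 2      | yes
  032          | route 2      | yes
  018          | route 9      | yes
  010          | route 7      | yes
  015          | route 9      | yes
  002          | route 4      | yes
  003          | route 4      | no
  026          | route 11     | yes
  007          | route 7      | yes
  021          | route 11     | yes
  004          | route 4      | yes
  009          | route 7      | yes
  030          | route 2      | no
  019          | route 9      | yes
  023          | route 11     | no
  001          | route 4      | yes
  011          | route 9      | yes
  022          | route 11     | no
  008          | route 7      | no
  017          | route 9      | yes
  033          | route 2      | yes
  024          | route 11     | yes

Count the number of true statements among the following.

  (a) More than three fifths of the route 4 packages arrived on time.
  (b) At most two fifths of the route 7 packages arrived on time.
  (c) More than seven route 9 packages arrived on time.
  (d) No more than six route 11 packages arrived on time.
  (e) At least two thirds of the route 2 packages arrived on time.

2

(a) route 4: |A| = 5, |A ∩ B| = 4; needs |A ∩ B| / |A| > 3/5 — true.
(b) route 7: |A| = 5, |A ∩ B| = 3; needs |A ∩ B| / |A| ≤ 2/5 — false.
(c) route 9: |A| = 9, |A ∩ B| = 7; needs |A ∩ B| > 7 — false.
(d) route 11: |A| = 9, |A ∩ B| = 7; needs |A ∩ B| ≤ 6 — false.
(e) route 2: |A| = 6, |A ∩ B| = 4; needs |A ∩ B| / |A| ≥ 2/3 — true.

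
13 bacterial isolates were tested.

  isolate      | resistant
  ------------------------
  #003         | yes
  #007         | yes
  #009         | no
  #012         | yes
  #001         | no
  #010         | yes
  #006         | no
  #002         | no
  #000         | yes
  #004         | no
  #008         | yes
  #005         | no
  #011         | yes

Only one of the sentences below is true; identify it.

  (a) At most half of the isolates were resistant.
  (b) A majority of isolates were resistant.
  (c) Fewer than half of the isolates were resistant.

|A| = 13, |A ∩ B| = 7, |A ∖ B| = 6.
(a) requires |A ∩ B| ≤ |A ∖ B|: false.
(b) requires |A ∩ B| > |A ∖ B|: true.
(c) requires |A ∩ B| < |A ∖ B|: false.

(b)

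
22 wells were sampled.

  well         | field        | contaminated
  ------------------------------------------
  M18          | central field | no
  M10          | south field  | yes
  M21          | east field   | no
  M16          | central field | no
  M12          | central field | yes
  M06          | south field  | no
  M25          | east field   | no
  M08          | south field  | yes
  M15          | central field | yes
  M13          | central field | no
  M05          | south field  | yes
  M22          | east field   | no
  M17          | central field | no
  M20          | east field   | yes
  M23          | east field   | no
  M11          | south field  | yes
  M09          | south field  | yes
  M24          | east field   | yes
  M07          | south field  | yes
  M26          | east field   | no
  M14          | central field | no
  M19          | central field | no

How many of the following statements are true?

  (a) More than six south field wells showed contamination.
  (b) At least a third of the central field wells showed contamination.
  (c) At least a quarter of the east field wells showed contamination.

(a) south field: |A| = 7, |A ∩ B| = 6; needs |A ∩ B| > 6 — false.
(b) central field: |A| = 8, |A ∩ B| = 2; needs |A ∩ B| / |A| ≥ 1/3 — false.
(c) east field: |A| = 7, |A ∩ B| = 2; needs |A ∩ B| / |A| ≥ 1/4 — true.

1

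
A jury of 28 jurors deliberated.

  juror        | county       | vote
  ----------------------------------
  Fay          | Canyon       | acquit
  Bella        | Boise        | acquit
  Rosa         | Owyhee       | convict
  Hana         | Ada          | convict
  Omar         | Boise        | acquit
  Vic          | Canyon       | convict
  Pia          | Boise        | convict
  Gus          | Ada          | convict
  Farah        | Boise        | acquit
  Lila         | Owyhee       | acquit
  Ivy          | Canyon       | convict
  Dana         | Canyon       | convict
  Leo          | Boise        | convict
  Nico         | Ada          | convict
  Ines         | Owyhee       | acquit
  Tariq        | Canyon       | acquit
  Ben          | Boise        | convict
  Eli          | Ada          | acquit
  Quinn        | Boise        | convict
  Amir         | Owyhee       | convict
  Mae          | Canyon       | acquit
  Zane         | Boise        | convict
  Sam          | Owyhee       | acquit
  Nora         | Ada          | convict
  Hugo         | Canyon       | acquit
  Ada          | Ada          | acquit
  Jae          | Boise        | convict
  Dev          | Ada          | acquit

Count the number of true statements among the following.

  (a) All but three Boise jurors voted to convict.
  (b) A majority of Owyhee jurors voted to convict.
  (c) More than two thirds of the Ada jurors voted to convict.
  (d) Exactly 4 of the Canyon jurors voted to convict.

1

(a) Boise: |A| = 9, |A ∩ B| = 6; needs |A ∖ B| = 3 — true.
(b) Owyhee: |A| = 5, |A ∩ B| = 2; needs |A ∩ B| > |A ∖ B| — false.
(c) Ada: |A| = 7, |A ∩ B| = 4; needs |A ∩ B| / |A| > 2/3 — false.
(d) Canyon: |A| = 7, |A ∩ B| = 3; needs |A ∩ B| = 4 — false.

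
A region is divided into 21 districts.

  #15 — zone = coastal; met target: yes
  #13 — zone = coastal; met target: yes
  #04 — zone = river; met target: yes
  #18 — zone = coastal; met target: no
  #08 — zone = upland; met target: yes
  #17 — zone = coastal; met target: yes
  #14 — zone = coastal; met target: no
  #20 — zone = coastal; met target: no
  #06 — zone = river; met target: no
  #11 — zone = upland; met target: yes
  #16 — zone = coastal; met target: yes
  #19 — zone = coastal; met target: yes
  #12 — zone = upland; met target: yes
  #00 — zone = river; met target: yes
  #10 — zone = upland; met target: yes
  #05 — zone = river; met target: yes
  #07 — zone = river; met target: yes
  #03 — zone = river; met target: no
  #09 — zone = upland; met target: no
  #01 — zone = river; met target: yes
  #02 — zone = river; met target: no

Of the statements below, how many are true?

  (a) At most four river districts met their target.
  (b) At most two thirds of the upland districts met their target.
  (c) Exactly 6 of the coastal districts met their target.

0

(a) river: |A| = 8, |A ∩ B| = 5; needs |A ∩ B| ≤ 4 — false.
(b) upland: |A| = 5, |A ∩ B| = 4; needs |A ∩ B| / |A| ≤ 2/3 — false.
(c) coastal: |A| = 8, |A ∩ B| = 5; needs |A ∩ B| = 6 — false.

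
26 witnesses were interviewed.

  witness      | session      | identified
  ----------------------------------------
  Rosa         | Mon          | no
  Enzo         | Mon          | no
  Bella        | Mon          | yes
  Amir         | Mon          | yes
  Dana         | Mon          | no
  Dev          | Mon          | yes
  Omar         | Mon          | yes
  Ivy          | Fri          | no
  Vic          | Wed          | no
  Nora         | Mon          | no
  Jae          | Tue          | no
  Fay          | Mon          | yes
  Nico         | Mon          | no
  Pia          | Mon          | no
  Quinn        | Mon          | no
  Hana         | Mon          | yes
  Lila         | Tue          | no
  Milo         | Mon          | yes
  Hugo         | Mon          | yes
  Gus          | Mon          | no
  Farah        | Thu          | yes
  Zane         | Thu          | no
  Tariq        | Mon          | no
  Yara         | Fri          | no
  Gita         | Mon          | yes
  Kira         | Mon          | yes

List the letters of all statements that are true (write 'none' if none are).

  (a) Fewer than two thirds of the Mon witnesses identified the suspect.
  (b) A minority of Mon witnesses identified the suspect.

|A| = 19, |A ∩ B| = 10, |A ∖ B| = 9.
(a) |A ∩ B| / |A| < 2/3: holds.
(b) |A ∩ B| < |A ∖ B|: fails.

(a)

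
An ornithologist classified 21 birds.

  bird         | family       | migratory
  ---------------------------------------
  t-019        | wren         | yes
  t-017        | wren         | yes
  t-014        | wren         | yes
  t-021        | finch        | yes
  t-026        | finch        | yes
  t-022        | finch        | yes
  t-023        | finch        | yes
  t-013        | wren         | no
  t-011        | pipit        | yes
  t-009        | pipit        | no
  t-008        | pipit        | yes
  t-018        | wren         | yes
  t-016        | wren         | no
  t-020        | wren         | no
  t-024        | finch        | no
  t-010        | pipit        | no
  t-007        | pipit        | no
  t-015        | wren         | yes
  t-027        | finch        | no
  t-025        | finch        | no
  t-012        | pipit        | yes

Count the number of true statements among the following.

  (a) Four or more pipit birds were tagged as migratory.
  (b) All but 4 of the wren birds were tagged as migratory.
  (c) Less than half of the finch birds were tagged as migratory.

(a) pipit: |A| = 6, |A ∩ B| = 3; needs |A ∩ B| ≥ 4 — false.
(b) wren: |A| = 8, |A ∩ B| = 5; needs |A ∖ B| = 4 — false.
(c) finch: |A| = 7, |A ∩ B| = 4; needs |A ∩ B| < |A ∖ B| — false.

0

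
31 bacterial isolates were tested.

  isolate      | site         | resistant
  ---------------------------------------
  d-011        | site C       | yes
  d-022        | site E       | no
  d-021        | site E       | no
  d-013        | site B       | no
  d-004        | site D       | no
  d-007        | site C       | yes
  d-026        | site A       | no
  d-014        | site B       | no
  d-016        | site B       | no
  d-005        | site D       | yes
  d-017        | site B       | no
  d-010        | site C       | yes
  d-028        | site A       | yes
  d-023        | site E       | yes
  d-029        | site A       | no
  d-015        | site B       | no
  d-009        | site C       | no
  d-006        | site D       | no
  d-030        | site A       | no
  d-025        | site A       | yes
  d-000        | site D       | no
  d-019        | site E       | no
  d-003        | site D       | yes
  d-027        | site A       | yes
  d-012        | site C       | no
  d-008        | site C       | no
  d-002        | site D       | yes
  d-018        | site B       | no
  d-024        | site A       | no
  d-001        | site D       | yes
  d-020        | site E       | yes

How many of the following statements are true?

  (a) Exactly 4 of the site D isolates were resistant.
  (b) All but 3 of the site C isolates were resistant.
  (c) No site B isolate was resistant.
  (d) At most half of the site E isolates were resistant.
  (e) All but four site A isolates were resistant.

(a) site D: |A| = 7, |A ∩ B| = 4; needs |A ∩ B| = 4 — true.
(b) site C: |A| = 6, |A ∩ B| = 3; needs |A ∖ B| = 3 — true.
(c) site B: |A| = 6, |A ∩ B| = 0; needs A ∩ B = ∅ (|A ∩ B| = 0) — true.
(d) site E: |A| = 5, |A ∩ B| = 2; needs |A ∩ B| ≤ |A ∖ B| — true.
(e) site A: |A| = 7, |A ∩ B| = 3; needs |A ∖ B| = 4 — true.

5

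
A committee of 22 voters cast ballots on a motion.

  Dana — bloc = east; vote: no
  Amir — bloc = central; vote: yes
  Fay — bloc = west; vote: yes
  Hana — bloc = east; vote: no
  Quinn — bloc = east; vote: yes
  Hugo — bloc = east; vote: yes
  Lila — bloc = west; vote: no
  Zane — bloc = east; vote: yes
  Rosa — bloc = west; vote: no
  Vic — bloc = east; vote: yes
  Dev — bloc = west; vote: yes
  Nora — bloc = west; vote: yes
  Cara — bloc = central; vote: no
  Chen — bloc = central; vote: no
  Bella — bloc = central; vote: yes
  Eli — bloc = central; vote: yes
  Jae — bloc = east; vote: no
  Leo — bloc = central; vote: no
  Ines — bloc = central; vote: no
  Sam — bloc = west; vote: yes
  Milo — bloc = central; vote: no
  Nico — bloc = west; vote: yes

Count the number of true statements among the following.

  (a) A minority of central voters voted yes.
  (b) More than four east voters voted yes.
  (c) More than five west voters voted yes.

(a) central: |A| = 8, |A ∩ B| = 3; needs |A ∩ B| < |A ∖ B| — true.
(b) east: |A| = 7, |A ∩ B| = 4; needs |A ∩ B| > 4 — false.
(c) west: |A| = 7, |A ∩ B| = 5; needs |A ∩ B| > 5 — false.

1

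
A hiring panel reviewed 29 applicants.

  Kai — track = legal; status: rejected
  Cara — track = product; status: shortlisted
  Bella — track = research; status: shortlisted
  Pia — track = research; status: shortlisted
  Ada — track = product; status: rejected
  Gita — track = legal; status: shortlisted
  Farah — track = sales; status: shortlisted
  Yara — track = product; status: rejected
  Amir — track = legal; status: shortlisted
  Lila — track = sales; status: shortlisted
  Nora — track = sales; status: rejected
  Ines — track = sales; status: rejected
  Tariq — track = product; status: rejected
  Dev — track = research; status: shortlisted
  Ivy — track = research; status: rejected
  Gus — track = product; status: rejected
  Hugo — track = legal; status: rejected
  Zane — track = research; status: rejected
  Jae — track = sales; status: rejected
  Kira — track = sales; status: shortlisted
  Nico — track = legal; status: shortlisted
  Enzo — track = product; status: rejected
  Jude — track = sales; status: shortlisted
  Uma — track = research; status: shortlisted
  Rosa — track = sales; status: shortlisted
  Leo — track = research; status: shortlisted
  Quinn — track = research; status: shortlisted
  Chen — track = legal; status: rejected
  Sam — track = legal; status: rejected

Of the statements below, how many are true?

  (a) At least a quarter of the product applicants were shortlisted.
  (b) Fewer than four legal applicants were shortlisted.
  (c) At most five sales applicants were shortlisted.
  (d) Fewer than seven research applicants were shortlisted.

3

(a) product: |A| = 6, |A ∩ B| = 1; needs |A ∩ B| / |A| ≥ 1/4 — false.
(b) legal: |A| = 7, |A ∩ B| = 3; needs |A ∩ B| < 4 — true.
(c) sales: |A| = 8, |A ∩ B| = 5; needs |A ∩ B| ≤ 5 — true.
(d) research: |A| = 8, |A ∩ B| = 6; needs |A ∩ B| < 7 — true.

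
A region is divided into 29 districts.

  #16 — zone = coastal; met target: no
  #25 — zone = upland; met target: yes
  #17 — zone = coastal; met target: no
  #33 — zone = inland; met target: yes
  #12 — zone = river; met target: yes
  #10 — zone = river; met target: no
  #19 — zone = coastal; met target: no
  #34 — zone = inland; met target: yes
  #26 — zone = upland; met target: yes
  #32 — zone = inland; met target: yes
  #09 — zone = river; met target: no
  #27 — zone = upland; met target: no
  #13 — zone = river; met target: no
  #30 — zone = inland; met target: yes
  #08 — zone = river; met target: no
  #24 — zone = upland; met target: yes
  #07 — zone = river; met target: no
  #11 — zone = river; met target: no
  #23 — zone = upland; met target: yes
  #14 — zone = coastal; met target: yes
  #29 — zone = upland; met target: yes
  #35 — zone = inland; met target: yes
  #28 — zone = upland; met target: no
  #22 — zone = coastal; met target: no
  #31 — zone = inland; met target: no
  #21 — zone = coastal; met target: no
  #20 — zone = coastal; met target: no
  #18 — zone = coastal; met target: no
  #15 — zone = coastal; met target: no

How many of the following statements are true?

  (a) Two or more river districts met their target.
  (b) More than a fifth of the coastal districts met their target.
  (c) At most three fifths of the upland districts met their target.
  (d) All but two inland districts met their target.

(a) river: |A| = 7, |A ∩ B| = 1; needs |A ∩ B| ≥ 2 — false.
(b) coastal: |A| = 9, |A ∩ B| = 1; needs |A ∩ B| / |A| > 1/5 — false.
(c) upland: |A| = 7, |A ∩ B| = 5; needs |A ∩ B| / |A| ≤ 3/5 — false.
(d) inland: |A| = 6, |A ∩ B| = 5; needs |A ∖ B| = 2 — false.

0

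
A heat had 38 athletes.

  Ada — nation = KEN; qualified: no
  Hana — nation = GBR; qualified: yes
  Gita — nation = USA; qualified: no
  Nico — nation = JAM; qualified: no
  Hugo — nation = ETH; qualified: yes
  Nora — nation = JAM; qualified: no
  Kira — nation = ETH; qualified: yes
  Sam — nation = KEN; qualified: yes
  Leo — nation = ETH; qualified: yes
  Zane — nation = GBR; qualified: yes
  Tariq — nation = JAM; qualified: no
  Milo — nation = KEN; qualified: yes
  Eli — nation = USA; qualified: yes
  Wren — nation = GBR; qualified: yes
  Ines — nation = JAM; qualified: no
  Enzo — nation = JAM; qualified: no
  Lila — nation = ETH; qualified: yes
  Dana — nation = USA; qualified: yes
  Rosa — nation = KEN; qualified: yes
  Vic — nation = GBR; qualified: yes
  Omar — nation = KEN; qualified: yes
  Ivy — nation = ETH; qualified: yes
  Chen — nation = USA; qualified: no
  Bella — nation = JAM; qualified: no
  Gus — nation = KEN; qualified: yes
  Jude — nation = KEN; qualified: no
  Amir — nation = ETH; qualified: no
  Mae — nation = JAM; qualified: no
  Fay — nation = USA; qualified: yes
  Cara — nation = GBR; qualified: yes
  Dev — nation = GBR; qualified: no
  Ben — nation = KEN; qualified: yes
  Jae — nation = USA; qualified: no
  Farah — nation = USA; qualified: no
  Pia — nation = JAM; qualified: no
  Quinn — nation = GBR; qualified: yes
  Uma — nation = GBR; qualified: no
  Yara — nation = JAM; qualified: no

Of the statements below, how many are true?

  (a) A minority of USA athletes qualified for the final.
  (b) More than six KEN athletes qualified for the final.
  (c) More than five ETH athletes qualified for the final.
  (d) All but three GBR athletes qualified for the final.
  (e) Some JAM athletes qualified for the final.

(a) USA: |A| = 7, |A ∩ B| = 3; needs |A ∩ B| < |A ∖ B| — true.
(b) KEN: |A| = 8, |A ∩ B| = 6; needs |A ∩ B| > 6 — false.
(c) ETH: |A| = 6, |A ∩ B| = 5; needs |A ∩ B| > 5 — false.
(d) GBR: |A| = 8, |A ∩ B| = 6; needs |A ∖ B| = 3 — false.
(e) JAM: |A| = 9, |A ∩ B| = 0; needs A ∩ B ≠ ∅ (|A ∩ B| ≥ 1) — false.

1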